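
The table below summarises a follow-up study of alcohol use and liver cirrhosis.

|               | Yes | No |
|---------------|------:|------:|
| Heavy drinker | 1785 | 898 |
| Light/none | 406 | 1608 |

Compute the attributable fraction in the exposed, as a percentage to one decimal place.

69.7

Cells: a = 1785, b = 898, c = 406, d = 1608.
Risk in exposed = 1785/2683 = 0.66530; risk in unexposed = 406/2014 = 0.20159.
RR = 0.66530/0.20159 = 3.30028
AR% = (RR − 1)/RR × 100 = (3.30028 − 1)/3.30028 × 100 = 69.6996%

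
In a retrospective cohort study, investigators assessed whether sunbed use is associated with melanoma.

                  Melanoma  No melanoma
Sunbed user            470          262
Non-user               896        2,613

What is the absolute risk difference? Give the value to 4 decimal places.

0.3867

Cells: a = 470, b = 262, c = 896, d = 2613.
Risk in exposed = 470/732 = 0.642077; risk in unexposed = 896/3509 = 0.255343.
Risk difference = 0.642077 − 0.255343 = 0.386733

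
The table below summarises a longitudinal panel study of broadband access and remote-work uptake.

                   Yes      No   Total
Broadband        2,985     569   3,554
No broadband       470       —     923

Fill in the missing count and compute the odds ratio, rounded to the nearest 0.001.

The missing cell is in the unexposed row: 923 − 470 = 453.
So a = 2985, b = 569, c = 470, d = 453.
OR = (a·d)/(b·c) = (2985 × 453) / (569 × 470) = 1352205 / 267430 = 5.05630

5.056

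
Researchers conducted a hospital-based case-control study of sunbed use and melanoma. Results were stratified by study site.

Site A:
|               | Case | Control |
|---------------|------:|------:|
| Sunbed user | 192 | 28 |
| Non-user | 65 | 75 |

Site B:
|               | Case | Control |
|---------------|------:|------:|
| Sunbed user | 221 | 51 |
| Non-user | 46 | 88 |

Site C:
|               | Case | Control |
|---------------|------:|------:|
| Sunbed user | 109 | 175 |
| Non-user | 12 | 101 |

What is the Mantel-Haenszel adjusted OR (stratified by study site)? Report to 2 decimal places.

OR_MH = Σ(aᵢdᵢ/nᵢ) / Σ(bᵢcᵢ/nᵢ), where nᵢ is the stratum total.
Stratum 1 (Site A): n = 360; a·d/n = 192·75/360 = 40.0000; b·c/n = 28·65/360 = 5.0556
Stratum 2 (Site B): n = 406; a·d/n = 221·88/406 = 47.9015; b·c/n = 51·46/406 = 5.7783
Stratum 3 (Site C): n = 397; a·d/n = 109·101/397 = 27.7305; b·c/n = 175·12/397 = 5.2897
OR_MH = (40.0000 + 47.9015 + 27.7305) / (5.0556 + 5.7783 + 5.2897) = 115.6320 / 16.1236 = 7.17162

7.17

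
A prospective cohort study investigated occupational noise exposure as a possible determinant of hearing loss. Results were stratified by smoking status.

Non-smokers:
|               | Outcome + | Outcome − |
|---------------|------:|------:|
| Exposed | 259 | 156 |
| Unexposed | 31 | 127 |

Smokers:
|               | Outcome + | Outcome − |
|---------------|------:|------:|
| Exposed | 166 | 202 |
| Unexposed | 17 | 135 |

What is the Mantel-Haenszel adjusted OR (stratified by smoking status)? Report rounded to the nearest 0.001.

6.681

OR_MH = Σ(aᵢdᵢ/nᵢ) / Σ(bᵢcᵢ/nᵢ), where nᵢ is the stratum total.
Stratum 1 (Non-smokers): n = 573; a·d/n = 259·127/573 = 57.4049; b·c/n = 156·31/573 = 8.4398
Stratum 2 (Smokers): n = 520; a·d/n = 166·135/520 = 43.0962; b·c/n = 202·17/520 = 6.6038
OR_MH = (57.4049 + 43.0962) / (8.4398 + 6.6038) = 100.5010 / 15.0436 = 6.68063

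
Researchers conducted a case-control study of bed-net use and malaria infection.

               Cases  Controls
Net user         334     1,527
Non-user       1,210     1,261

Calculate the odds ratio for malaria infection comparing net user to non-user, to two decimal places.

Cells: a = 334, b = 1527, c = 1210, d = 1261.
OR = (a·d)/(b·c) = (334 × 1261) / (1527 × 1210) = 421174 / 1847670 = 0.22795
Exposure is associated with lower odds of malaria infection (OR = 0.23 < 1).

0.23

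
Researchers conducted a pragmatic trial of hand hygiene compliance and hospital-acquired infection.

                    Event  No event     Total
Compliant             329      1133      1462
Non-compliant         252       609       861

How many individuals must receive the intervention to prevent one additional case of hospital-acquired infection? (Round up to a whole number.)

15

Risk in treated group = 329/1462 = 0.22503; risk in control = 252/861 = 0.29268.
Absolute risk reduction = 0.29268 − 0.22503 = 0.06765
NNT = 1 / ARR = 1 / 0.06765 = 14.782 → round up → 15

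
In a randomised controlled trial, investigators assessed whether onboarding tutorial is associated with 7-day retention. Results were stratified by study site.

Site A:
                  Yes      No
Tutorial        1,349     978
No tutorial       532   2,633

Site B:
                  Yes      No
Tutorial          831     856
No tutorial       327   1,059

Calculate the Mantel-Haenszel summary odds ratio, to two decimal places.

OR_MH = Σ(aᵢdᵢ/nᵢ) / Σ(bᵢcᵢ/nᵢ), where nᵢ is the stratum total.
Stratum 1 (Site A): n = 5492; a·d/n = 1349·2633/5492 = 646.7438; b·c/n = 978·532/5492 = 94.7371
Stratum 2 (Site B): n = 3073; a·d/n = 831·1059/3073 = 286.3746; b·c/n = 856·327/3073 = 91.0875
OR_MH = (646.7438 + 286.3746) / (94.7371 + 91.0875) = 933.1184 / 185.8246 = 5.02150

5.02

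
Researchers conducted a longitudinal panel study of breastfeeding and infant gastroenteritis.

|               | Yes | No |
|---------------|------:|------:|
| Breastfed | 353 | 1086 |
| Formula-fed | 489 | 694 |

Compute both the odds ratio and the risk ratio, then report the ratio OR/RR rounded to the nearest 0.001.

Cells: a = 353, b = 1086, c = 489, d = 694.
OR = (353·694)/(1086·489) = 244982/531054 = 0.46131
Risk in exposed = 353/1439 = 0.24531; risk in unexposed = 489/1183 = 0.41336; RR = 0.59346
OR/RR = 0.46131 / 0.59346 = 0.77733
The outcome is not rare, so the OR lies further from 1 than the RR.

0.777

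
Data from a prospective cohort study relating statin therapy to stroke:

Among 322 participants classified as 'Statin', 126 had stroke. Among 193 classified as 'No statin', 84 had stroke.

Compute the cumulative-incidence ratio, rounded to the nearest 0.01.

0.90

From the description: a = 126, b = 196, c = 84, d = 109.
Risk in exposed = 126/322 = 0.39130; risk in unexposed = 84/193 = 0.43523.
RR = 0.39130 / 0.43523 = 0.89907
The risk is 10% lower among the exposed than among the unexposed.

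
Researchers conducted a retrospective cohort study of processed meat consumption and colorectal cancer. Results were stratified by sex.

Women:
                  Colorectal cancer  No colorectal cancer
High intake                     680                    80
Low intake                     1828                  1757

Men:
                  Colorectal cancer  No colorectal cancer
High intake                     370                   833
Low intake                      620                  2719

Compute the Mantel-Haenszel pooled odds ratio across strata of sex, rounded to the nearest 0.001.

3.369

OR_MH = Σ(aᵢdᵢ/nᵢ) / Σ(bᵢcᵢ/nᵢ), where nᵢ is the stratum total.
Stratum 1 (Women): n = 4345; a·d/n = 680·1757/4345 = 274.9735; b·c/n = 80·1828/4345 = 33.6571
Stratum 2 (Men): n = 4542; a·d/n = 370·2719/4542 = 221.4949; b·c/n = 833·620/4542 = 113.7076
OR_MH = (274.9735 + 221.4949) / (33.6571 + 113.7076) = 496.4685 / 147.3647 = 3.36898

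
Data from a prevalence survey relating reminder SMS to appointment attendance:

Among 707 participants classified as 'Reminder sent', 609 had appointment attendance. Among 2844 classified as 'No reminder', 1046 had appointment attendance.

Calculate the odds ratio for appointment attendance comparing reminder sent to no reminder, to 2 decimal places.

10.68

From the description: a = 609, b = 98, c = 1046, d = 1798.
OR = (a·d)/(b·c) = (609 × 1798) / (98 × 1046) = 1094982 / 102508 = 10.68192
The odds of appointment attendance are about 10.68 times as high in the reminder sent group.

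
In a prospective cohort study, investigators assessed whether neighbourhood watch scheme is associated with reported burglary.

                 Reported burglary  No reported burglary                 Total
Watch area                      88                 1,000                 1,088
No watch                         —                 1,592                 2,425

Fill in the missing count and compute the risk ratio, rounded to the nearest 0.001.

The missing cell is in the unexposed row: 2425 − 1592 = 833.
So a = 88, b = 1000, c = 833, d = 1592.
RR = [a/(a+b)] / [c/(c+d)] = (88/1088) / (833/2425) = 0.08088/0.34351 = 0.23546

0.235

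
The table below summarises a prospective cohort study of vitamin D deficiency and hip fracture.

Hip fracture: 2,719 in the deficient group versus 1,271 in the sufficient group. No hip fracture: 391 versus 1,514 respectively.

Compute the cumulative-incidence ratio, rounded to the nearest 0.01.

From the description: a = 2719, b = 391, c = 1271, d = 1514.
Risk in exposed = 2719/3110 = 0.87428; risk in unexposed = 1271/2785 = 0.45637.
RR = 0.87428 / 0.45637 = 1.91570
The risk among the exposed is 1.92 times that among the unexposed.

1.92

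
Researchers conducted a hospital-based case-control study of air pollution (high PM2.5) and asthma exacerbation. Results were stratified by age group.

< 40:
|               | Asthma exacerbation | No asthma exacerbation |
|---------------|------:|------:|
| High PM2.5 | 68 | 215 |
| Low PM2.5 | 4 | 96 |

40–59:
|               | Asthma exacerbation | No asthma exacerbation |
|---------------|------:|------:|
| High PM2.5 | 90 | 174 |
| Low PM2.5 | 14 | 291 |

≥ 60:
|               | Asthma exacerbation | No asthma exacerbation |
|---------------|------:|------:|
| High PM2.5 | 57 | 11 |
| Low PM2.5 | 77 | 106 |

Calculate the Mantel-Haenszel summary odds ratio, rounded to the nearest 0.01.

8.80

OR_MH = Σ(aᵢdᵢ/nᵢ) / Σ(bᵢcᵢ/nᵢ), where nᵢ is the stratum total.
Stratum 1 (< 40): n = 383; a·d/n = 68·96/383 = 17.0444; b·c/n = 215·4/383 = 2.2454
Stratum 2 (40–59): n = 569; a·d/n = 90·291/569 = 46.0281; b·c/n = 174·14/569 = 4.2812
Stratum 3 (≥ 60): n = 251; a·d/n = 57·106/251 = 24.0717; b·c/n = 11·77/251 = 3.3745
OR_MH = (17.0444 + 46.0281 + 24.0717) / (2.2454 + 4.2812 + 3.3745) = 87.1442 / 9.9011 = 8.80144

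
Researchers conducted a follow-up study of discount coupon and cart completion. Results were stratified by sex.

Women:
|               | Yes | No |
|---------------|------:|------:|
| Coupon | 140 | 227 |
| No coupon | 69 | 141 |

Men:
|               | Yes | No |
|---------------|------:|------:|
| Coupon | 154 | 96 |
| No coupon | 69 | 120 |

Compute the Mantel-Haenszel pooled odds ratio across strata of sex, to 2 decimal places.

OR_MH = Σ(aᵢdᵢ/nᵢ) / Σ(bᵢcᵢ/nᵢ), where nᵢ is the stratum total.
Stratum 1 (Women): n = 577; a·d/n = 140·141/577 = 34.2114; b·c/n = 227·69/577 = 27.1456
Stratum 2 (Men): n = 439; a·d/n = 154·120/439 = 42.0957; b·c/n = 96·69/439 = 15.0888
OR_MH = (34.2114 + 42.0957) / (27.1456 + 15.0888) = 76.3071 / 42.2344 = 1.80675

1.81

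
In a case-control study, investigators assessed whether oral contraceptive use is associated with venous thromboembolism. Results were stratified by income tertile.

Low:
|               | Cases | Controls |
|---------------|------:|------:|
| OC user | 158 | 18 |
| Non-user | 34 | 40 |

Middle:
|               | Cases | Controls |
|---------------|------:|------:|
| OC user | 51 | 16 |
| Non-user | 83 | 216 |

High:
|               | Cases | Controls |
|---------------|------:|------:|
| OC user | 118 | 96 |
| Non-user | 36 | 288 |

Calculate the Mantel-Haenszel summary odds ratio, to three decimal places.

OR_MH = Σ(aᵢdᵢ/nᵢ) / Σ(bᵢcᵢ/nᵢ), where nᵢ is the stratum total.
Stratum 1 (Low): n = 250; a·d/n = 158·40/250 = 25.2800; b·c/n = 18·34/250 = 2.4480
Stratum 2 (Middle): n = 366; a·d/n = 51·216/366 = 30.0984; b·c/n = 16·83/366 = 3.6284
Stratum 3 (High): n = 538; a·d/n = 118·288/538 = 63.1673; b·c/n = 96·36/538 = 6.4238
OR_MH = (25.2800 + 30.0984 + 63.1673) / (2.4480 + 3.6284 + 6.4238) = 118.5456 / 12.5002 = 9.48349

9.483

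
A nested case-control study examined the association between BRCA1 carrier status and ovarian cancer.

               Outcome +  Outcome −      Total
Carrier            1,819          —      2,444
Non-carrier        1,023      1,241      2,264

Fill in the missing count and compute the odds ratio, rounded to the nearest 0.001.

The missing cell is in the exposed row: 2444 − 1819 = 625.
So a = 1819, b = 625, c = 1023, d = 1241.
OR = (a·d)/(b·c) = (1819 × 1241) / (625 × 1023) = 2257379 / 639375 = 3.53060

3.531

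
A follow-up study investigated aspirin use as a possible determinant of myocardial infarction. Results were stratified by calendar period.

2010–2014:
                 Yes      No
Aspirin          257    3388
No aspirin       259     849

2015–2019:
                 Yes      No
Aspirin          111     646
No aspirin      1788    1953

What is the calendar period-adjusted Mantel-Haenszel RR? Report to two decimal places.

0.30

RR_MH = Σ(aᵢ·n₀ᵢ/nᵢ) / Σ(cᵢ·n₁ᵢ/nᵢ), with n₁ᵢ = aᵢ+bᵢ (exposed), n₀ᵢ = cᵢ+dᵢ (unexposed), nᵢ = n₁ᵢ+n₀ᵢ.
Stratum 1 (2010–2014): n₁ = 3645, n₀ = 1108, n = 4753; a·n₀/n = 257·1108/4753 = 59.9108; c·n₁/n = 259·3645/4753 = 198.6230
Stratum 2 (2015–2019): n₁ = 757, n₀ = 3741, n = 4498; a·n₀/n = 111·3741/4498 = 92.3190; c·n₁/n = 1788·757/4498 = 300.9151
RR_MH = (59.9108 + 92.3190) / (198.6230 + 300.9151) = 152.2298 / 499.5380 = 0.30474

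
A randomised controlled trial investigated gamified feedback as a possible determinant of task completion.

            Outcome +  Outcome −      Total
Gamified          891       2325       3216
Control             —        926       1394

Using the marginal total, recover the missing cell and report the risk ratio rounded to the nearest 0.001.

0.825

The missing cell is in the unexposed row: 1394 − 926 = 468.
So a = 891, b = 2325, c = 468, d = 926.
RR = [a/(a+b)] / [c/(c+d)] = (891/3216) / (468/1394) = 0.27705/0.33572 = 0.82524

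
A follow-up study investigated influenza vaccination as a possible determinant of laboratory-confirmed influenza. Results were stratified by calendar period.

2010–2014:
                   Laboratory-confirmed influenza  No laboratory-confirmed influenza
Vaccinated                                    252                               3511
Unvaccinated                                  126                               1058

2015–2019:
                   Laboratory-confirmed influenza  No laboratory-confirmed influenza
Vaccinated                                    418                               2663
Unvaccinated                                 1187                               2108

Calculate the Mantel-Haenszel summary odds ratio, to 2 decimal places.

OR_MH = Σ(aᵢdᵢ/nᵢ) / Σ(bᵢcᵢ/nᵢ), where nᵢ is the stratum total.
Stratum 1 (2010–2014): n = 4947; a·d/n = 252·1058/4947 = 53.8945; b·c/n = 3511·126/4947 = 89.4251
Stratum 2 (2015–2019): n = 6376; a·d/n = 418·2108/6376 = 138.1970; b·c/n = 2663·1187/6376 = 495.7624
OR_MH = (53.8945 + 138.1970) / (89.4251 + 495.7624) = 192.0915 / 585.1875 = 0.32826

0.33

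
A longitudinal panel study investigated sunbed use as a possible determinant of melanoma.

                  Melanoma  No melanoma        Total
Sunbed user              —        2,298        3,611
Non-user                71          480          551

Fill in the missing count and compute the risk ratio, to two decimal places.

2.82

The missing cell is in the exposed row: 3611 − 2298 = 1313.
So a = 1313, b = 2298, c = 71, d = 480.
RR = [a/(a+b)] / [c/(c+d)] = (1313/3611) / (71/551) = 0.36361/0.12886 = 2.82183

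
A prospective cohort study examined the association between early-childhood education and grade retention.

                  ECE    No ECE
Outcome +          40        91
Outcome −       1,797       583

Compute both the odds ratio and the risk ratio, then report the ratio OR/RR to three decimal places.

Reading the table with exposure as columns: a = 40 (ECE, case), b = 1797 (ECE, non-case), c = 91 (No ECE, case), d = 583.
OR = (40·583)/(1797·91) = 23320/163527 = 0.14261
Risk in exposed = 40/1837 = 0.02177; risk in unexposed = 91/674 = 0.13501; RR = 0.16128
OR/RR = 0.14261 / 0.16128 = 0.88424
The outcome is not rare, so the OR lies further from 1 than the RR.

0.884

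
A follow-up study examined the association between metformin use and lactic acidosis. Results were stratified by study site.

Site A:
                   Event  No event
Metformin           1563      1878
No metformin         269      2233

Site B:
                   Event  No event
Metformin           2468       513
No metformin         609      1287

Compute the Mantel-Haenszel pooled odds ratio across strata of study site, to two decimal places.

8.31

OR_MH = Σ(aᵢdᵢ/nᵢ) / Σ(bᵢcᵢ/nᵢ), where nᵢ is the stratum total.
Stratum 1 (Site A): n = 5943; a·d/n = 1563·2233/5943 = 587.2756; b·c/n = 1878·269/5943 = 85.0045
Stratum 2 (Site B): n = 4877; a·d/n = 2468·1287/4877 = 651.2848; b·c/n = 513·609/4877 = 64.0593
OR_MH = (587.2756 + 651.2848) / (85.0045 + 64.0593) = 1238.5604 / 149.0638 = 8.30893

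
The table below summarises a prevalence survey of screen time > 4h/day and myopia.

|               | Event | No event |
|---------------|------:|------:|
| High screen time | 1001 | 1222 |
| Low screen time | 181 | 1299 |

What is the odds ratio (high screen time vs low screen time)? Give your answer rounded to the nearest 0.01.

Cells: a = 1001, b = 1222, c = 181, d = 1299.
OR = (a·d)/(b·c) = (1001 × 1299) / (1222 × 181) = 1300299 / 221182 = 5.87886
The odds of myopia are about 5.88 times as high in the high screen time group.

5.88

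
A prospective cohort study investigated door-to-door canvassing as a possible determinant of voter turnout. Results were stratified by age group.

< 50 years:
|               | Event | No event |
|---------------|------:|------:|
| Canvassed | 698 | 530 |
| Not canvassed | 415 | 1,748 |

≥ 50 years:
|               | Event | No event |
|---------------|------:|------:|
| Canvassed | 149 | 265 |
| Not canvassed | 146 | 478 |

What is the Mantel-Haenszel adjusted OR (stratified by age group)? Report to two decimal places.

4.19

OR_MH = Σ(aᵢdᵢ/nᵢ) / Σ(bᵢcᵢ/nᵢ), where nᵢ is the stratum total.
Stratum 1 (< 50 years): n = 3391; a·d/n = 698·1748/3391 = 359.8065; b·c/n = 530·415/3391 = 64.8629
Stratum 2 (≥ 50 years): n = 1038; a·d/n = 149·478/1038 = 68.6146; b·c/n = 265·146/1038 = 37.2736
OR_MH = (359.8065 + 68.6146) / (64.8629 + 37.2736) = 428.4212 / 102.1365 = 4.19460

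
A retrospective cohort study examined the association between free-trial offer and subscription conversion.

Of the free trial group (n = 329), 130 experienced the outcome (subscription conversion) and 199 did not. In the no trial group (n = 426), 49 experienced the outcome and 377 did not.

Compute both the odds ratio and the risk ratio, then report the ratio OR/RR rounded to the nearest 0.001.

1.463

From the description: a = 130, b = 199, c = 49, d = 377.
OR = (130·377)/(199·49) = 49010/9751 = 5.02615
Risk in exposed = 130/329 = 0.39514; risk in unexposed = 49/426 = 0.11502; RR = 3.43527
OR/RR = 5.02615 / 3.43527 = 1.46310
The outcome is not rare, so the OR lies further from 1 than the RR.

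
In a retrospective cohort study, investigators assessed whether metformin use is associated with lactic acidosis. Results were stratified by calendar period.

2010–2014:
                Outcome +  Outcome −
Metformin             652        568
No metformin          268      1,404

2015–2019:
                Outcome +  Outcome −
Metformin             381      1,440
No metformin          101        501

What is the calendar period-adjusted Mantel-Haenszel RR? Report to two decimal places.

RR_MH = Σ(aᵢ·n₀ᵢ/nᵢ) / Σ(cᵢ·n₁ᵢ/nᵢ), with n₁ᵢ = aᵢ+bᵢ (exposed), n₀ᵢ = cᵢ+dᵢ (unexposed), nᵢ = n₁ᵢ+n₀ᵢ.
Stratum 1 (2010–2014): n₁ = 1220, n₀ = 1672, n = 2892; a·n₀/n = 652·1672/2892 = 376.9516; c·n₁/n = 268·1220/2892 = 113.0567
Stratum 2 (2015–2019): n₁ = 1821, n₀ = 602, n = 2423; a·n₀/n = 381·602/2423 = 94.6603; c·n₁/n = 101·1821/2423 = 75.9063
RR_MH = (376.9516 + 94.6603) / (113.0567 + 75.9063) = 471.6119 / 188.9630 = 2.49579

2.50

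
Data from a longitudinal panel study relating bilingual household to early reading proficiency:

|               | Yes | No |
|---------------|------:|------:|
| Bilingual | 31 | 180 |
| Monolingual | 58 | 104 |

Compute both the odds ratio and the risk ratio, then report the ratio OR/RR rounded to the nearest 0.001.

0.753

Cells: a = 31, b = 180, c = 58, d = 104.
OR = (31·104)/(180·58) = 3224/10440 = 0.30881
Risk in exposed = 31/211 = 0.14692; risk in unexposed = 58/162 = 0.35802; RR = 0.41036
OR/RR = 0.30881 / 0.41036 = 0.75254
The outcome is not rare, so the OR lies further from 1 than the RR.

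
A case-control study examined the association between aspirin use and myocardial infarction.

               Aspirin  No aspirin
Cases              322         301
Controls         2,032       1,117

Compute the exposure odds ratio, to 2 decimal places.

0.59

Reading the table with exposure as columns: a = 322 (Aspirin, case), b = 2032 (Aspirin, non-case), c = 301 (No aspirin, case), d = 1117.
OR = (a·d)/(b·c) = (322 × 1117) / (2032 × 301) = 359674 / 611632 = 0.58806
Exposure is associated with lower odds of myocardial infarction (OR = 0.59 < 1).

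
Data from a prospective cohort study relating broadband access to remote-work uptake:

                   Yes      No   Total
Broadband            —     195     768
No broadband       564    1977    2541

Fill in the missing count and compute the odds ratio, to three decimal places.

The missing cell is in the exposed row: 768 − 195 = 573.
So a = 573, b = 195, c = 564, d = 1977.
OR = (a·d)/(b·c) = (573 × 1977) / (195 × 564) = 1132821 / 109980 = 10.30025

10.300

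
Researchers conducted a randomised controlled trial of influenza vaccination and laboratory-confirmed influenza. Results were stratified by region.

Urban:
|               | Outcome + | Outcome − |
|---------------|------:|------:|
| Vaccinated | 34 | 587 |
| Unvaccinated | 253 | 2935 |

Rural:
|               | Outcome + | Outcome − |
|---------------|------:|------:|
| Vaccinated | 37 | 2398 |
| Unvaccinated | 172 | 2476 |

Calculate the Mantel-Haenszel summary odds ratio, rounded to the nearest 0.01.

OR_MH = Σ(aᵢdᵢ/nᵢ) / Σ(bᵢcᵢ/nᵢ), where nᵢ is the stratum total.
Stratum 1 (Urban): n = 3809; a·d/n = 34·2935/3809 = 26.1985; b·c/n = 587·253/3809 = 38.9895
Stratum 2 (Rural): n = 5083; a·d/n = 37·2476/5083 = 18.0232; b·c/n = 2398·172/5083 = 81.1442
OR_MH = (26.1985 + 18.0232) / (38.9895 + 81.1442) = 44.2217 / 120.1337 = 0.36810

0.37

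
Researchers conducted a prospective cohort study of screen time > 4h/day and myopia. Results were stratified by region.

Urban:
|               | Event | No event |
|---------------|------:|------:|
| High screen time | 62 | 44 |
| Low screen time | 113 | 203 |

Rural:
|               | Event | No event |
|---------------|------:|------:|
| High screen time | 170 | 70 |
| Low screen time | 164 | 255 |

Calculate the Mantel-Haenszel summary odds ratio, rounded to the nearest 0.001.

OR_MH = Σ(aᵢdᵢ/nᵢ) / Σ(bᵢcᵢ/nᵢ), where nᵢ is the stratum total.
Stratum 1 (Urban): n = 422; a·d/n = 62·203/422 = 29.8246; b·c/n = 44·113/422 = 11.7820
Stratum 2 (Rural): n = 659; a·d/n = 170·255/659 = 65.7815; b·c/n = 70·164/659 = 17.4203
OR_MH = (29.8246 + 65.7815) / (11.7820 + 17.4203) = 95.6061 / 29.2023 = 3.27392

3.274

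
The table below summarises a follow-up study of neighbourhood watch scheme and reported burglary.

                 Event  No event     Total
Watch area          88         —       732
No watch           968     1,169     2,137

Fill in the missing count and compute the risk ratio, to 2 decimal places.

0.27

The missing cell is in the exposed row: 732 − 88 = 644.
So a = 88, b = 644, c = 968, d = 1169.
RR = [a/(a+b)] / [c/(c+d)] = (88/732) / (968/2137) = 0.12022/0.45297 = 0.26540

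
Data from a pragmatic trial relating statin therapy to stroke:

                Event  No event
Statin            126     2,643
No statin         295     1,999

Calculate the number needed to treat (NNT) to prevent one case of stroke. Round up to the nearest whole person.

Risk in treated group = 126/2769 = 0.04550; risk in control = 295/2294 = 0.12860.
Absolute risk reduction = 0.12860 − 0.04550 = 0.08309
NNT = 1 / ARR = 1 / 0.08309 = 12.035 → round up → 13

13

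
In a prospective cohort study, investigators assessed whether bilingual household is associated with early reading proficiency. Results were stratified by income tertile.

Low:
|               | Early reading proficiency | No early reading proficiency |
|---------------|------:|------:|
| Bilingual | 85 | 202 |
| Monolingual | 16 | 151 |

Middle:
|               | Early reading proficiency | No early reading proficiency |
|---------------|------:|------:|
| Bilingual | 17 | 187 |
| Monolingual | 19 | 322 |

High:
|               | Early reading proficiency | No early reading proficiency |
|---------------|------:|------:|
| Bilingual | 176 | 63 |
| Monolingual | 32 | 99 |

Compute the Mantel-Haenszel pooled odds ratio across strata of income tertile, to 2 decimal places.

4.47

OR_MH = Σ(aᵢdᵢ/nᵢ) / Σ(bᵢcᵢ/nᵢ), where nᵢ is the stratum total.
Stratum 1 (Low): n = 454; a·d/n = 85·151/454 = 28.2709; b·c/n = 202·16/454 = 7.1189
Stratum 2 (Middle): n = 545; a·d/n = 17·322/545 = 10.0440; b·c/n = 187·19/545 = 6.5193
Stratum 3 (High): n = 370; a·d/n = 176·99/370 = 47.0919; b·c/n = 63·32/370 = 5.4486
OR_MH = (28.2709 + 10.0440 + 47.0919) / (7.1189 + 6.5193 + 5.4486) = 85.4069 / 19.0869 = 4.47464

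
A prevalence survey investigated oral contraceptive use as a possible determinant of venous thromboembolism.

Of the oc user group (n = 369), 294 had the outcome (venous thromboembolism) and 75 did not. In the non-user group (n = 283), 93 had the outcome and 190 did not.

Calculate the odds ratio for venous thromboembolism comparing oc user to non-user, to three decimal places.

From the description: a = 294, b = 75, c = 93, d = 190.
OR = (a·d)/(b·c) = (294 × 190) / (75 × 93) = 55860 / 6975 = 8.00860
The odds of venous thromboembolism are about 8.01 times as high in the oc user group.

8.009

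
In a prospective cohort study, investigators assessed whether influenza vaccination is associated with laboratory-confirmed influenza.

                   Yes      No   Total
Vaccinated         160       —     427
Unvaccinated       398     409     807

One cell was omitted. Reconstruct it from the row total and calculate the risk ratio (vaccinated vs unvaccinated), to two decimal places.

0.76

The missing cell is in the exposed row: 427 − 160 = 267.
So a = 160, b = 267, c = 398, d = 409.
RR = [a/(a+b)] / [c/(c+d)] = (160/427) / (398/807) = 0.37471/0.49318 = 0.75977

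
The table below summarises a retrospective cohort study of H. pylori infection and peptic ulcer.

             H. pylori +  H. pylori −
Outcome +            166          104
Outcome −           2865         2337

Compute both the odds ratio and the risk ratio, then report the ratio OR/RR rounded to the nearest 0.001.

Reading the table with exposure as columns: a = 166 (H. pylori +, case), b = 2865 (H. pylori +, non-case), c = 104 (H. pylori −, case), d = 2337.
OR = (166·2337)/(2865·104) = 387942/297960 = 1.30199
Risk in exposed = 166/3031 = 0.05477; risk in unexposed = 104/2441 = 0.04261; RR = 1.28545
OR/RR = 1.30199 / 1.28545 = 1.01287
The outcome is rare in both groups, so OR ≈ RR (ratio near 1).

1.013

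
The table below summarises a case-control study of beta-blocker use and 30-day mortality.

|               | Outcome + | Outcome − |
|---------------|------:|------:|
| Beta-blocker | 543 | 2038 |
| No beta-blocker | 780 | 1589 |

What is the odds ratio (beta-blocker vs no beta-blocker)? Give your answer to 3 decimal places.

Cells: a = 543, b = 2038, c = 780, d = 1589.
OR = (a·d)/(b·c) = (543 × 1589) / (2038 × 780) = 862827 / 1589640 = 0.54278
Exposure is associated with lower odds of 30-day mortality (OR = 0.54 < 1).

0.543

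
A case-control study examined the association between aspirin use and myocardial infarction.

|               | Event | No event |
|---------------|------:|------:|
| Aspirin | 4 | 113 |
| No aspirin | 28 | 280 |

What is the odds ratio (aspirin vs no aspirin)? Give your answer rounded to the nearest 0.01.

Cells: a = 4, b = 113, c = 28, d = 280.
OR = (a·d)/(b·c) = (4 × 280) / (113 × 28) = 1120 / 3164 = 0.35398
Exposure is associated with lower odds of myocardial infarction (OR = 0.35 < 1).

0.35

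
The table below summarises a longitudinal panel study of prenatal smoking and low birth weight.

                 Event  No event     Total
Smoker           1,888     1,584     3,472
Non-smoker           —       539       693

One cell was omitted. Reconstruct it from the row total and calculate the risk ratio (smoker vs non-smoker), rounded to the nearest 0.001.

The missing cell is in the unexposed row: 693 − 539 = 154.
So a = 1888, b = 1584, c = 154, d = 539.
RR = [a/(a+b)] / [c/(c+d)] = (1888/3472) / (154/693) = 0.54378/0.22222 = 2.44700

2.447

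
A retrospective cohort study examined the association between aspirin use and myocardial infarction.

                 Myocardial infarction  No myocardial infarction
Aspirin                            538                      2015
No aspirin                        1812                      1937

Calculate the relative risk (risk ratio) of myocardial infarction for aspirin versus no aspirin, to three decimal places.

0.436

Cells: a = 538, b = 2015, c = 1812, d = 1937.
Risk in exposed = 538/2553 = 0.21073; risk in unexposed = 1812/3749 = 0.48333.
RR = 0.21073 / 0.48333 = 0.43600
The risk is 56% lower among the exposed than among the unexposed.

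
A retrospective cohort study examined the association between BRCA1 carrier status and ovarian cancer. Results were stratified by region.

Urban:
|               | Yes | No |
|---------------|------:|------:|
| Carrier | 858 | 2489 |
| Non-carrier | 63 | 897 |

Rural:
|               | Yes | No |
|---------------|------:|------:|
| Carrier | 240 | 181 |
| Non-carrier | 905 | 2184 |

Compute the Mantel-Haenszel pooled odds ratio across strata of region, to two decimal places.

OR_MH = Σ(aᵢdᵢ/nᵢ) / Σ(bᵢcᵢ/nᵢ), where nᵢ is the stratum total.
Stratum 1 (Urban): n = 4307; a·d/n = 858·897/4307 = 178.6919; b·c/n = 2489·63/4307 = 36.4075
Stratum 2 (Rural): n = 3510; a·d/n = 240·2184/3510 = 149.3333; b·c/n = 181·905/3510 = 46.6681
OR_MH = (178.6919 + 149.3333) / (36.4075 + 46.6681) = 328.0252 / 83.0756 = 3.94852

3.95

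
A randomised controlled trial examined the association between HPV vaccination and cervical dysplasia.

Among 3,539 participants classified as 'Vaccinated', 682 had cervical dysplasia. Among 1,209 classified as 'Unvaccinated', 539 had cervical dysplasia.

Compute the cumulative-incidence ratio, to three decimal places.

From the description: a = 682, b = 2857, c = 539, d = 670.
Risk in exposed = 682/3539 = 0.19271; risk in unexposed = 539/1209 = 0.44582.
RR = 0.19271 / 0.44582 = 0.43226
The risk is 57% lower among the exposed than among the unexposed.

0.432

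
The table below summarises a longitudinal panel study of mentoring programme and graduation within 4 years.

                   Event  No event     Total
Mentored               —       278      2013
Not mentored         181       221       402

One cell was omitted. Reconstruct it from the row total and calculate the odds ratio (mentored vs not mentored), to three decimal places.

7.620

The missing cell is in the exposed row: 2013 − 278 = 1735.
So a = 1735, b = 278, c = 181, d = 221.
OR = (a·d)/(b·c) = (1735 × 221) / (278 × 181) = 383435 / 50318 = 7.62024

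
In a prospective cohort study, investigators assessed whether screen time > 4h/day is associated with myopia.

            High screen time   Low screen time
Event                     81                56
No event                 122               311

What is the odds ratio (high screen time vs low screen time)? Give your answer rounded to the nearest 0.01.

3.69

Reading the table with exposure as columns: a = 81 (High screen time, case), b = 122 (High screen time, non-case), c = 56 (Low screen time, case), d = 311.
OR = (a·d)/(b·c) = (81 × 311) / (122 × 56) = 25191 / 6832 = 3.68721
The odds of myopia are about 3.69 times as high in the high screen time group.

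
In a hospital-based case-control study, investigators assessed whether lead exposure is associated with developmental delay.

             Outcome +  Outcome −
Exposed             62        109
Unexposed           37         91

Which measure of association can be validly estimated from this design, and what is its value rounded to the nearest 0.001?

Cells: a = 62, b = 109, c = 37, d = 91.
This is a hospital-based case-control study: participants were sampled on outcome status, so risks in the source population cannot be estimated directly — relative risk is not valid here. The odds ratio is the appropriate measure.
OR = (a·d)/(b·c) = (62 × 91) / (109 × 37) = 5642 / 4033 = 1.39896

1.399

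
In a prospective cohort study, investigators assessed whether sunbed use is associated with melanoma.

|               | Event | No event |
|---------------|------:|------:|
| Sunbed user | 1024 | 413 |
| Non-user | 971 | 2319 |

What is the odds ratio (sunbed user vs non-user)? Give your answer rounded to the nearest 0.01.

Cells: a = 1024, b = 413, c = 971, d = 2319.
OR = (a·d)/(b·c) = (1024 × 2319) / (413 × 971) = 2374656 / 401023 = 5.92150
The odds of melanoma are about 5.92 times as high in the sunbed user group.

5.92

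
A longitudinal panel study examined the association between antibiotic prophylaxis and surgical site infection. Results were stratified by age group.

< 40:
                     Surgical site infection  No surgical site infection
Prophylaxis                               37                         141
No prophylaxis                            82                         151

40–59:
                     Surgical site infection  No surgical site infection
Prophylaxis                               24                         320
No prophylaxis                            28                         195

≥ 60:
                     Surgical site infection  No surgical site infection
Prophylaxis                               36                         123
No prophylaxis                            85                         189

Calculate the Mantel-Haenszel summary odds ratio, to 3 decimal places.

OR_MH = Σ(aᵢdᵢ/nᵢ) / Σ(bᵢcᵢ/nᵢ), where nᵢ is the stratum total.
Stratum 1 (< 40): n = 411; a·d/n = 37·151/411 = 13.5937; b·c/n = 141·82/411 = 28.1314
Stratum 2 (40–59): n = 567; a·d/n = 24·195/567 = 8.2540; b·c/n = 320·28/567 = 15.8025
Stratum 3 (≥ 60): n = 433; a·d/n = 36·189/433 = 15.7136; b·c/n = 123·85/433 = 24.1455
OR_MH = (13.5937 + 8.2540 + 15.7136) / (28.1314 + 15.8025 + 24.1455) = 37.5613 / 68.0794 = 0.55173

0.552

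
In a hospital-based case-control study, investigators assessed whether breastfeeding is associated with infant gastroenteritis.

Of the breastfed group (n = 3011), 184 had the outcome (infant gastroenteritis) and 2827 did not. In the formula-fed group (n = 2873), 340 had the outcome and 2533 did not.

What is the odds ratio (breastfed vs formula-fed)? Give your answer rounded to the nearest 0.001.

From the description: a = 184, b = 2827, c = 340, d = 2533.
OR = (a·d)/(b·c) = (184 × 2533) / (2827 × 340) = 466072 / 961180 = 0.48490
Exposure is associated with lower odds of infant gastroenteritis (OR = 0.48 < 1).

0.485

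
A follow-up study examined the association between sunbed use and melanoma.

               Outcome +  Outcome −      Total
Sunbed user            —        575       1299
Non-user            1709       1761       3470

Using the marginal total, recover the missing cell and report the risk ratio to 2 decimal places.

1.13

The missing cell is in the exposed row: 1299 − 575 = 724.
So a = 724, b = 575, c = 1709, d = 1761.
RR = [a/(a+b)] / [c/(c+d)] = (724/1299) / (1709/3470) = 0.55735/0.49251 = 1.13166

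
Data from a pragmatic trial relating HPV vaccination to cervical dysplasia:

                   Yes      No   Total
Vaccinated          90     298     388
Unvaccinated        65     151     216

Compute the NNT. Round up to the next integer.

15

Risk in treated group = 90/388 = 0.23196; risk in control = 65/216 = 0.30093.
Absolute risk reduction = 0.30093 − 0.23196 = 0.06897
NNT = 1 / ARR = 1 / 0.06897 = 14.500 → round up → 15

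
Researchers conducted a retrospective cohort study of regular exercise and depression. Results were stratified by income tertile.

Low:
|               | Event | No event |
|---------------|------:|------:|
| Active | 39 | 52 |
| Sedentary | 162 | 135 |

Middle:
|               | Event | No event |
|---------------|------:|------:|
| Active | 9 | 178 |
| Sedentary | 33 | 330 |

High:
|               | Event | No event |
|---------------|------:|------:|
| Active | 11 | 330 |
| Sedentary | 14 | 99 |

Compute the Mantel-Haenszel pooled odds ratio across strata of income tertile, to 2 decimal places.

OR_MH = Σ(aᵢdᵢ/nᵢ) / Σ(bᵢcᵢ/nᵢ), where nᵢ is the stratum total.
Stratum 1 (Low): n = 388; a·d/n = 39·135/388 = 13.5696; b·c/n = 52·162/388 = 21.7113
Stratum 2 (Middle): n = 550; a·d/n = 9·330/550 = 5.4000; b·c/n = 178·33/550 = 10.6800
Stratum 3 (High): n = 454; a·d/n = 11·99/454 = 2.3987; b·c/n = 330·14/454 = 10.1762
OR_MH = (13.5696 + 5.4000 + 2.3987) / (21.7113 + 10.6800 + 10.1762) = 21.3683 / 42.5676 = 0.50198

0.50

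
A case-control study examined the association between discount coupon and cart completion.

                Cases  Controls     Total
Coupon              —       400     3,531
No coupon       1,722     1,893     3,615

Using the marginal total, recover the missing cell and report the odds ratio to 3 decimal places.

The missing cell is in the exposed row: 3531 − 400 = 3131.
So a = 3131, b = 400, c = 1722, d = 1893.
OR = (a·d)/(b·c) = (3131 × 1893) / (400 × 1722) = 5926983 / 688800 = 8.60480

8.605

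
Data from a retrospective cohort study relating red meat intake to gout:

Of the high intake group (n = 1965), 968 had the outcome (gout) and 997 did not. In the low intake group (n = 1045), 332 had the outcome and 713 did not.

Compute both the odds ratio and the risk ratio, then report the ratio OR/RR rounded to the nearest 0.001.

From the description: a = 968, b = 997, c = 332, d = 713.
OR = (968·713)/(997·332) = 690184/331004 = 2.08512
Risk in exposed = 968/1965 = 0.49262; risk in unexposed = 332/1045 = 0.31770; RR = 1.55057
OR/RR = 2.08512 / 1.55057 = 1.34475
The outcome is not rare, so the OR lies further from 1 than the RR.

1.345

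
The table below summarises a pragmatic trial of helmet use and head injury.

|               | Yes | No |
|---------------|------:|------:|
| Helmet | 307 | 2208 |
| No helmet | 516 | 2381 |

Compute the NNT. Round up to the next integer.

18

Risk in treated group = 307/2515 = 0.12207; risk in control = 516/2897 = 0.17812.
Absolute risk reduction = 0.17812 − 0.12207 = 0.05605
NNT = 1 / ARR = 1 / 0.05605 = 17.842 → round up → 18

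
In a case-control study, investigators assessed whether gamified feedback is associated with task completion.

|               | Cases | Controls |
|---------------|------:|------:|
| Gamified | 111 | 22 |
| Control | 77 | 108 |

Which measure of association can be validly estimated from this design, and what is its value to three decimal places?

Cells: a = 111, b = 22, c = 77, d = 108.
This is a case-control study: participants were sampled on outcome status, so risks in the source population cannot be estimated directly — relative risk is not valid here. The odds ratio is the appropriate measure.
OR = (a·d)/(b·c) = (111 × 108) / (22 × 77) = 11988 / 1694 = 7.07674

7.077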